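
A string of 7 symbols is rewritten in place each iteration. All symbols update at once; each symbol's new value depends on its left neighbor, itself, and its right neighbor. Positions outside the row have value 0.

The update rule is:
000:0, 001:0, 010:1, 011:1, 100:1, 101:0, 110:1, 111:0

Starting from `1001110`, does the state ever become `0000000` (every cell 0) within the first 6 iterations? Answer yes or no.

1101011
1101011  (fixed point — unchanged through iteration 6)
iteration 6 is 1101011, still not uniform 0

no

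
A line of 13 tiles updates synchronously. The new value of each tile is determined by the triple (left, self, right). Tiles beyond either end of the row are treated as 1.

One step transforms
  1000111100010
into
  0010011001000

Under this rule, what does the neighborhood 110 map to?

0

At position 0 the neighborhood is 110; the next row has 0 there.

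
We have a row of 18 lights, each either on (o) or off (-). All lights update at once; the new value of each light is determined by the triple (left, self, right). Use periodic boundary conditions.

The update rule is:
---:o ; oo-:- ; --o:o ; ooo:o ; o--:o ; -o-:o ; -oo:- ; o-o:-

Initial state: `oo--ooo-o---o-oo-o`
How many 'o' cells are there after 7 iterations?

o-oo-o--ooooo-----
o----ooo-ooo-ooooo
-oooo-o---o---oooo
--oo--oooooooo-oo-
oo--oo-oooooo----o
o-oo----oooo-oooo-
o---oooo-oo---oo--
count of o: 9

9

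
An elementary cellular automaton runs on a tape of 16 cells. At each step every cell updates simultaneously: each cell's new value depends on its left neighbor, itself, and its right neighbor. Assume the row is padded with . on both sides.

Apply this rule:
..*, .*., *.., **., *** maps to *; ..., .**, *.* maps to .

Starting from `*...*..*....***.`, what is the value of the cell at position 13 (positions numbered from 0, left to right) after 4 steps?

step 1: **.******..*.***
step 2: .*..********..**
step 3: ****.*********.*
step 4: .***..********.*
position 13 holds *

*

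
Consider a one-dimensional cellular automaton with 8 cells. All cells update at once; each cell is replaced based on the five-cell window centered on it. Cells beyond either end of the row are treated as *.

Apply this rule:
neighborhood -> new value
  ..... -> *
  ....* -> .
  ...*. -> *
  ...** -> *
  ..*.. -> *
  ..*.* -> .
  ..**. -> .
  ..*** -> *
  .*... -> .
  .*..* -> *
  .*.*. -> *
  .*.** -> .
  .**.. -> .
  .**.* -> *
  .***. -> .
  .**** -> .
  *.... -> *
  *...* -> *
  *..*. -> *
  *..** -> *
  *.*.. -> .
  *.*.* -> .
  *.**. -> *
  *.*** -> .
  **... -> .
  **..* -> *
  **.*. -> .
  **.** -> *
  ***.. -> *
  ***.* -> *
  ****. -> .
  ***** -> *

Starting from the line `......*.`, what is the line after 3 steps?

*******.

step 1: .***.*..
step 2: *..*..**
step 3: *******.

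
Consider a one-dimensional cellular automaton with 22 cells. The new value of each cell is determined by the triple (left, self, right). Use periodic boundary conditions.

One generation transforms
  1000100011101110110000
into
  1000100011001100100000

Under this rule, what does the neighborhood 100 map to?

0

At position 1 the neighborhood is 100; the next row has 0 there.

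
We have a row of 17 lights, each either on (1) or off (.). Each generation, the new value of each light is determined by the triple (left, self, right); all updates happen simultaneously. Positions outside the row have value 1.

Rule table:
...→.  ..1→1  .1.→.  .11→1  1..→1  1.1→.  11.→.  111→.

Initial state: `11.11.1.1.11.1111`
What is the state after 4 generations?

...1......1..1...
1.1.1....1.11.1.1
.....1..1..1....1
1...1.11.11.1..11

1...1.11.11.1..11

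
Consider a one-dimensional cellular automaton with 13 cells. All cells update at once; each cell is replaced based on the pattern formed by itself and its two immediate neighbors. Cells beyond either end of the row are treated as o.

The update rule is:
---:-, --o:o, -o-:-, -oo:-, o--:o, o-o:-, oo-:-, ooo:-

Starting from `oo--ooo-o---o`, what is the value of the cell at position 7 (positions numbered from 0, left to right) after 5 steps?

-

step 1: --oo-----o-o-
step 2: oo--o---o----
step 3: --oo-o-o-o--o
step 4: oo--------oo-
step 5: --o------o---
position 7 holds -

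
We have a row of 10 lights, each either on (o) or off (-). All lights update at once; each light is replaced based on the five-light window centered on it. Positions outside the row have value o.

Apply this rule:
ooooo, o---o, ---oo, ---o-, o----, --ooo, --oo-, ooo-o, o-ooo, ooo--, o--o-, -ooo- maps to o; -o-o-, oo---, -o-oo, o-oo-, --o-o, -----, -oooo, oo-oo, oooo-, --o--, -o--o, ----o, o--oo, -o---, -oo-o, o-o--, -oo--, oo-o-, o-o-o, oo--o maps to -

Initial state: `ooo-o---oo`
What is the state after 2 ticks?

tick 1: o-o---ooo-
tick 2: o---ooooo-

o---ooooo-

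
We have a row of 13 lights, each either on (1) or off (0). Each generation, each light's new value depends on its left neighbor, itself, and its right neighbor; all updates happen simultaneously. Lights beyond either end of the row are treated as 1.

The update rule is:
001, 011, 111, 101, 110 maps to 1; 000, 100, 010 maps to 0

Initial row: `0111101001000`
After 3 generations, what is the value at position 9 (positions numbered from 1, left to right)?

0

generation 1: 1111110010001
generation 2: 1111110100011
generation 3: 1111111000111
position 9 holds 0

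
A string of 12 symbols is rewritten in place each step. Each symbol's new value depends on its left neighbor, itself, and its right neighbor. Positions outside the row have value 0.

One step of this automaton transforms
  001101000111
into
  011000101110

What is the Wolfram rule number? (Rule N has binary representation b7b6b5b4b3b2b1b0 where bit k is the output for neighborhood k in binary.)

position 10: 111 → 1  (bit 7 = 1)
position 3: 110 → 0  (bit 6 = 0)
position 4: 101 → 0  (bit 5 = 0)
position 6: 100 → 1  (bit 4 = 1)
position 2: 011 → 1  (bit 3 = 1)
position 5: 010 → 0  (bit 2 = 0)
position 1: 001 → 1  (bit 1 = 1)
position 0: 000 → 0  (bit 0 = 0)
bits b7..b0 = 10011010 = 154

154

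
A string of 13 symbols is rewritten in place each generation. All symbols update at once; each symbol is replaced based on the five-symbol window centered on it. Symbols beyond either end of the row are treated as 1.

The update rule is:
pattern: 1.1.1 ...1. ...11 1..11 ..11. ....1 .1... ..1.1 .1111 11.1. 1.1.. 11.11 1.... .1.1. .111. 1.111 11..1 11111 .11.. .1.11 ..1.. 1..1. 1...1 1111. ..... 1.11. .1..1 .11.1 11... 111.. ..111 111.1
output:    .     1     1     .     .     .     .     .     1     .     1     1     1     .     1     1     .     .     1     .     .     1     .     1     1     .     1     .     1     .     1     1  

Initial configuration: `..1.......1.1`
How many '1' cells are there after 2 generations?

.1..1111.1..1
.11.1111.11.1
count of 1: 9

9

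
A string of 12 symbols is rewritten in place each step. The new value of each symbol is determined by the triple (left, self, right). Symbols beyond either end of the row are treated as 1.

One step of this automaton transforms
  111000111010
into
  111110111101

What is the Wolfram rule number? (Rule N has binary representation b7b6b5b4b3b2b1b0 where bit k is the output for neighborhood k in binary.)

position 0: 111 → 1  (bit 7 = 1)
position 2: 110 → 1  (bit 6 = 1)
position 9: 101 → 1  (bit 5 = 1)
position 3: 100 → 1  (bit 4 = 1)
position 6: 011 → 1  (bit 3 = 1)
position 10: 010 → 0  (bit 2 = 0)
position 5: 001 → 0  (bit 1 = 0)
position 4: 000 → 1  (bit 0 = 1)
bits b7..b0 = 11111001 = 249

249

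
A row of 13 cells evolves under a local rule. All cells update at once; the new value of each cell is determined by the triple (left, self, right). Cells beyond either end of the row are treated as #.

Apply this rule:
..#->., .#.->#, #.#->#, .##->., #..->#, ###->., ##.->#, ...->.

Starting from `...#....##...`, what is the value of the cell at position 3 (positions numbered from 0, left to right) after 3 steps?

step 1: #..##....##..
step 2: ##..##....##.
step 3: .##..##....##
position 3 holds .

.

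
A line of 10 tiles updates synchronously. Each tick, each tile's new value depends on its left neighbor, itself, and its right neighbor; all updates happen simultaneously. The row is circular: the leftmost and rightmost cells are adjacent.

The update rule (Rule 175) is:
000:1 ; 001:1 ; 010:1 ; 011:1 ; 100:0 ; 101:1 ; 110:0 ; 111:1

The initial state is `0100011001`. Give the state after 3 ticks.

1101110011
1011100111
0111001111

0111001111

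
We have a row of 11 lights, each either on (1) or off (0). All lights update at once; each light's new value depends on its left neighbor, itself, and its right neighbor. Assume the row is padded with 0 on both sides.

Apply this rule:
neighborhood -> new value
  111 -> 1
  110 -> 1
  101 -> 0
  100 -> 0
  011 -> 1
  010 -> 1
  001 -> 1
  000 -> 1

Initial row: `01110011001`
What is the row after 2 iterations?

11110111011
11110111011

11110111011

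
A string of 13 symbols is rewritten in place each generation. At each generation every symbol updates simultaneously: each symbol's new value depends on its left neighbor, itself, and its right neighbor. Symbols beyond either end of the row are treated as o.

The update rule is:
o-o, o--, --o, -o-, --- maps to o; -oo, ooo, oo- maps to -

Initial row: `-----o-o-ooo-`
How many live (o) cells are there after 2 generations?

3

generation 1: ooooooooo---o
generation 2: ---------ooo-
count of o: 3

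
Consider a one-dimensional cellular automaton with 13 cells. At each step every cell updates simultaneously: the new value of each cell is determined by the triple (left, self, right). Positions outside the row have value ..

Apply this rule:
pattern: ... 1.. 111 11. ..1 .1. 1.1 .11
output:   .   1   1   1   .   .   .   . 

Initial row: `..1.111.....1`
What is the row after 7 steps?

...........11

.....111.....
......111....
.......111...
........111..
.........111.
..........111
...........11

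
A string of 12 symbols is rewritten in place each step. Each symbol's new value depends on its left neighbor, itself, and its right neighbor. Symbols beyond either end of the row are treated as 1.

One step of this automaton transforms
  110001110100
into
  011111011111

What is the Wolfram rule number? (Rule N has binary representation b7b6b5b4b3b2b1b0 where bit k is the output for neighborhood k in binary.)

position 0: 111 → 0  (bit 7 = 0)
position 1: 110 → 1  (bit 6 = 1)
position 8: 101 → 1  (bit 5 = 1)
position 2: 100 → 1  (bit 4 = 1)
position 5: 011 → 1  (bit 3 = 1)
position 9: 010 → 1  (bit 2 = 1)
position 4: 001 → 1  (bit 1 = 1)
position 3: 000 → 1  (bit 0 = 1)
bits b7..b0 = 01111111 = 127

127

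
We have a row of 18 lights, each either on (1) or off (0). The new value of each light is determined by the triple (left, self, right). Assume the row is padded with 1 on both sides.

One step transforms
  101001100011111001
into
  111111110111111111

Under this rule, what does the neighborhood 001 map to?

At position 4 the neighborhood is 001; the next row has 1 there.

1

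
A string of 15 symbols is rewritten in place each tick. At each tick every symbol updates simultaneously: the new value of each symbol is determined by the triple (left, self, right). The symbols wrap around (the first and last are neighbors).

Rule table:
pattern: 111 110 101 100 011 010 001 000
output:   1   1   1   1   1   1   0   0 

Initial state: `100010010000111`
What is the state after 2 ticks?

111011111100111

110011011000111
111011111100111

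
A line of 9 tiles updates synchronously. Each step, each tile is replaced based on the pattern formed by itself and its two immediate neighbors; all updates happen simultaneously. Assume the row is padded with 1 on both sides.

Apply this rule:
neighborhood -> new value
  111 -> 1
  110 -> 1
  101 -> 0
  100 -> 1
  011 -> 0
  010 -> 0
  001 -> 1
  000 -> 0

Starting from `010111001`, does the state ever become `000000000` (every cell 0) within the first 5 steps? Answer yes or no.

step 1: 000011110
step 2: 100101110
step 3: 111000110
step 4: 111101010
step 5: 111100000
step 5 is 111100000, still not uniform 0

no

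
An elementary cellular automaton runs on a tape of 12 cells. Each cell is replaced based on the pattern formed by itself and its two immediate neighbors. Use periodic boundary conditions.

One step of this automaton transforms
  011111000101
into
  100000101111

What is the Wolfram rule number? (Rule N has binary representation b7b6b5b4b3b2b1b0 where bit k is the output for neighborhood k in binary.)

54

position 2: 111 → 0  (bit 7 = 0)
position 5: 110 → 0  (bit 6 = 0)
position 0: 101 → 1  (bit 5 = 1)
position 6: 100 → 1  (bit 4 = 1)
position 1: 011 → 0  (bit 3 = 0)
position 9: 010 → 1  (bit 2 = 1)
position 8: 001 → 1  (bit 1 = 1)
position 7: 000 → 0  (bit 0 = 0)
bits b7..b0 = 00110110 = 54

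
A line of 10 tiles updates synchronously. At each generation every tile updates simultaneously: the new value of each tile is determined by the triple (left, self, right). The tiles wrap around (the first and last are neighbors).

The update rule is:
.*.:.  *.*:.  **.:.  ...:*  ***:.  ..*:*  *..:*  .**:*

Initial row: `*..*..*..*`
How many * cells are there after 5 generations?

generation 1: .**.**.***
generation 2: .*..*..*..
generation 3: *.**.**.**
generation 4: ..*..*..*.
generation 5: **.**.**.*
count of *: 7

7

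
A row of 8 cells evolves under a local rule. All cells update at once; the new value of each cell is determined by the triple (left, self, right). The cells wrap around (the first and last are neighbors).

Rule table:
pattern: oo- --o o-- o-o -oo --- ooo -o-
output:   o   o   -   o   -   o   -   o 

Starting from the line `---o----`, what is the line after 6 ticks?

-o-oooo-

oooo-ooo
---oo---
ooo-o-oo
--oooo--
oo---o-o
-o-oooo-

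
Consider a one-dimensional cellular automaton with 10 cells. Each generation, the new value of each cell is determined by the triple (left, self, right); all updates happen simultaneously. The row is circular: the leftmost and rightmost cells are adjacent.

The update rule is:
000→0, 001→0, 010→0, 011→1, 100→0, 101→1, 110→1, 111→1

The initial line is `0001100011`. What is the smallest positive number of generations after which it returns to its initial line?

1

generation 1: 0001100011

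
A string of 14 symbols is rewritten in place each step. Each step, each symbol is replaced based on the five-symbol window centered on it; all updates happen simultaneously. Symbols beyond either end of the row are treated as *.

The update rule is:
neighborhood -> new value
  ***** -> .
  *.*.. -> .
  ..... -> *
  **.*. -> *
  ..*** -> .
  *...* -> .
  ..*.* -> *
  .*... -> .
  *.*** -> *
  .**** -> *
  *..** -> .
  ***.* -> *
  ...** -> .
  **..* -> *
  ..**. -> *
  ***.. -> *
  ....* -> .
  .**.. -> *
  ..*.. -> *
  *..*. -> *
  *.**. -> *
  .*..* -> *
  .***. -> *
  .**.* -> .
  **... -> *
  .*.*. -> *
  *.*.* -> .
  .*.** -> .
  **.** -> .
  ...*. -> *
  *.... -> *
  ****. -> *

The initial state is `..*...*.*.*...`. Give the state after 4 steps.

step 1: ***..***.*....
step 2: .***..***..*..
step 3: .****..******.
step 4: .*****..*..**.

.*****..*..**.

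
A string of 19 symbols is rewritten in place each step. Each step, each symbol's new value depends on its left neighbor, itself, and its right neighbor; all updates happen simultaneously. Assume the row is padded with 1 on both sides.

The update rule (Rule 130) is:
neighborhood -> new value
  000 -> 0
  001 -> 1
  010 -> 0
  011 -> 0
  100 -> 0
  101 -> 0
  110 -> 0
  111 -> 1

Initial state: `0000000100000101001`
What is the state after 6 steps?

0100000100001001001

0000001000001000010
0000010000010000100
0000100000100001001
0001000001000010010
0010000010000100100
0100000100001001001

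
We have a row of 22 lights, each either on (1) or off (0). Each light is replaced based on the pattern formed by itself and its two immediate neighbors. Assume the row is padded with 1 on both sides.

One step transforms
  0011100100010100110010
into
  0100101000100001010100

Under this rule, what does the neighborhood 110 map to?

1

At position 4 the neighborhood is 110; the next row has 1 there.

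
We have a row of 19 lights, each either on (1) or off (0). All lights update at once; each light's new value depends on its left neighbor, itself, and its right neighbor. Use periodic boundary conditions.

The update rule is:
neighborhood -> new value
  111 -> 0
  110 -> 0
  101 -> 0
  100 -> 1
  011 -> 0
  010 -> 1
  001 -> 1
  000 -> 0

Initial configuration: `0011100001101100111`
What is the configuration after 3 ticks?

1100010010000011000
0010111111000100101
1110000000101111101

1110000000101111101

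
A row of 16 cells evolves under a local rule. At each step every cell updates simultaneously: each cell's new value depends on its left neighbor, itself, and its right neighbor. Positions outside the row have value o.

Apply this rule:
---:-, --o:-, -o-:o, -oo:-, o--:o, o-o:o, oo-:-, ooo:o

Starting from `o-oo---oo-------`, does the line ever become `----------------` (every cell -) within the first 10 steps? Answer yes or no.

no

step 1: -o--o----o------
step 2: ooo-oo---oo-----
step 3: oo-o--o----o----
step 4: o-ooo-oo---oo---
step 5: -o-o-o--o----o--
step 6: ooooooo-oo---oo-
step 7: oooooo-o--o----o
step 8: ooooo-ooo-oo----
step 9: oooo-o-o-o--o---
step 10: ooo-ooooooo-oo--
step 10 is ooo-ooooooo-oo--, still not uniform -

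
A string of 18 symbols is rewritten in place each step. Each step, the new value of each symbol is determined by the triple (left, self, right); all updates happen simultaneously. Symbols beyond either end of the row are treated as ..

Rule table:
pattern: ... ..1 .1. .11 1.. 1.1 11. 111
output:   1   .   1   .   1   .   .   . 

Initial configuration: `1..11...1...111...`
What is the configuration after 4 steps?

11...11.111....111
..11.......111....
1...111111....1111
111.......111.....

111.......111.....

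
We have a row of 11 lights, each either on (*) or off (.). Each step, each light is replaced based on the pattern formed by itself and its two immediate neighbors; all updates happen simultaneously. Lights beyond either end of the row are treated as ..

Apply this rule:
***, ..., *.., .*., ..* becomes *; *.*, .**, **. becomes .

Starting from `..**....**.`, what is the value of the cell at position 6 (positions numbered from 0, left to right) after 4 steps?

**..****..*
..**.**.***
**.......*.
..*********
position 6 holds *

*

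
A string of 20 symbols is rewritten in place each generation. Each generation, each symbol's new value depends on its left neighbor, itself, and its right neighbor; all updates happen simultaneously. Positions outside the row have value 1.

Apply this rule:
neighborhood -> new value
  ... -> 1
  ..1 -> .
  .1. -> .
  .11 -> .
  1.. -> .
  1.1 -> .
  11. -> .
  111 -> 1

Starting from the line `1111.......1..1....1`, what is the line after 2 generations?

111..11111......11..
11....111..1111.....

11....111..1111.....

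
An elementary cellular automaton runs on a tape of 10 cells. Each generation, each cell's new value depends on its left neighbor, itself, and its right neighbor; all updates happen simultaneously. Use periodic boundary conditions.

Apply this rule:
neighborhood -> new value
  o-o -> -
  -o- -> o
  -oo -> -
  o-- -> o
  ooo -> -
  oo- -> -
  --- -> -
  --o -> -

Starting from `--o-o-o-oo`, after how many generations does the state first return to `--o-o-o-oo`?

10

o-o-o-o---
o-o-o-oo--
o-o-o---o-
o-o-oo--o-
o-o---o-o-
o-oo--o-o-
o---o-o-o-
oo--o-o-o-
--o-o-o-o-
--o-o-o-oo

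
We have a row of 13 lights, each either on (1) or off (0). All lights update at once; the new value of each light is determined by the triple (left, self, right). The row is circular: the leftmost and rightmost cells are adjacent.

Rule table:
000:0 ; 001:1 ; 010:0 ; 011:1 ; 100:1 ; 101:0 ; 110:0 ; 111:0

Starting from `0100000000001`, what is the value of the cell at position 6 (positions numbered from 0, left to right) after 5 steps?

0010000000010
0101000000101
0000100001000
0001010010100
0010001100010
position 6 holds 1

1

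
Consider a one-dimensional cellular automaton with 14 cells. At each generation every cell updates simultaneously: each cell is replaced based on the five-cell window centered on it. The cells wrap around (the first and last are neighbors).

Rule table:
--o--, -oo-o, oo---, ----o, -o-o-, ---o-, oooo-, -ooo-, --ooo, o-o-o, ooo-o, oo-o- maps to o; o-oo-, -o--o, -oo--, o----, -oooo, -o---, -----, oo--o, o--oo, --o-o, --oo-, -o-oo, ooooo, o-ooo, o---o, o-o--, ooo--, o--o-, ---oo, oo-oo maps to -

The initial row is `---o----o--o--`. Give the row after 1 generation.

-ooo--ooo--o--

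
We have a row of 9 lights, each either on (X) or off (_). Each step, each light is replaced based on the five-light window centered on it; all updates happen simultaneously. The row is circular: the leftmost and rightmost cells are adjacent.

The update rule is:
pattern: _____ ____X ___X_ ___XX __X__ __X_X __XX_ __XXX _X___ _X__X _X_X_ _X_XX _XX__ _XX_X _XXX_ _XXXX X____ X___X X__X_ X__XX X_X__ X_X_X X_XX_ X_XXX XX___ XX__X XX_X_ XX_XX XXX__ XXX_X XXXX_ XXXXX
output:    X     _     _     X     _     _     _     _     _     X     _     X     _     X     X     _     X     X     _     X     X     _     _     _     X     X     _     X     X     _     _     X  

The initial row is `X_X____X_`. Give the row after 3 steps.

__X_X____
____X_XXX
XX___X_XX

XX___X_XX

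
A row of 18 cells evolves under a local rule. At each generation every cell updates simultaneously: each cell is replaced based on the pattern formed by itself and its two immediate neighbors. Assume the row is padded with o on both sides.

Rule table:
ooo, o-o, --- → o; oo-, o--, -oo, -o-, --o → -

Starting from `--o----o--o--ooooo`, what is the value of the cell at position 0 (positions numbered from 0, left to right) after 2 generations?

-

generation 1: ----oo--------oooo
generation 2: -oo----oooooo--ooo
position 0 holds -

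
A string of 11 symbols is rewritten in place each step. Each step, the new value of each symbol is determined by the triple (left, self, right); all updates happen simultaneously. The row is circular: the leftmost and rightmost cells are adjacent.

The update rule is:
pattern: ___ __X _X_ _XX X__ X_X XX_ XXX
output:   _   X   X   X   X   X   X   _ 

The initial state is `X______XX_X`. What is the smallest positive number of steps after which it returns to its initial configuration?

4

step 1: XX____XXXXX
step 2: _XX__XX____
step 3: XXXXXXXX___
step 4: X______XX_X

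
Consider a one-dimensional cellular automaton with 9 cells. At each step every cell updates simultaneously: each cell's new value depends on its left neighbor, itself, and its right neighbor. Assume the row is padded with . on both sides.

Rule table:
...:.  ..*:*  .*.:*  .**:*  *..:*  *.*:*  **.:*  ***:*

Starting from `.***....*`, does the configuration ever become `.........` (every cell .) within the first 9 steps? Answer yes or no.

no

step 1: *****..**
step 2: *********
step 3: *********  (fixed point — unchanged through step 9)
step 9 is *********, still not uniform .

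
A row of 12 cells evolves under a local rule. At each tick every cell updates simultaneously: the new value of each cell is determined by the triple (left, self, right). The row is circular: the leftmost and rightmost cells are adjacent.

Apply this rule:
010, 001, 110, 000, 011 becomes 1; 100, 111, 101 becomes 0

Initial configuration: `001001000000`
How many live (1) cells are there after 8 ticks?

tick 1: 111011011111
tick 2: 001011010000
tick 3: 111011010111
tick 4: 001011010100
tick 5: 111011010101
tick 6: 001011010101
tick 7: 011011010101
tick 8: 011011010101
count of 1: 7

7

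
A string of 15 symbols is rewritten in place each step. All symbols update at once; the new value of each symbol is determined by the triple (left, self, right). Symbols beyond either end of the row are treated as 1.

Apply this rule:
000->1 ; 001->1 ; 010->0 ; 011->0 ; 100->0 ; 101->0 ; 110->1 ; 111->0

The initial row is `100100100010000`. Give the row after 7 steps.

step 1: 101001001100111
step 2: 100010010101000
step 3: 101100100000011
step 4: 100101001111100
step 5: 101000010000101
step 6: 100011100111000
step 7: 101100101001011

101100101001011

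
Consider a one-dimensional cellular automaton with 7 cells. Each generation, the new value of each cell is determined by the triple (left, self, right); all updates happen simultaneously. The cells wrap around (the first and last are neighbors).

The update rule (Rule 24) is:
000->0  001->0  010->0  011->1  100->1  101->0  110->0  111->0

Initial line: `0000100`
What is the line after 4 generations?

0100000

0000010
0000001
1000000
0100000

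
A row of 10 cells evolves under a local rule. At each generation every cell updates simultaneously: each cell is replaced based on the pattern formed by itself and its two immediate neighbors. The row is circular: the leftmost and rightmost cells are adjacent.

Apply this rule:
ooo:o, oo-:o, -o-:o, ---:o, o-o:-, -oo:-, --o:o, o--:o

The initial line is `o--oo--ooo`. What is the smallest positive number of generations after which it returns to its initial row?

10

generation 1: ooo-ooo-oo
generation 2: ooo--oo--o
generation 3: ooooo-ooo-
generation 4: -oooo--oo-
generation 5: o-ooooo-oo
generation 6: o--oooo--o
generation 7: ooo-ooooo-
generation 8: -oo--oooo-
generation 9: o-ooo-oooo
generation 10: o--oo--ooo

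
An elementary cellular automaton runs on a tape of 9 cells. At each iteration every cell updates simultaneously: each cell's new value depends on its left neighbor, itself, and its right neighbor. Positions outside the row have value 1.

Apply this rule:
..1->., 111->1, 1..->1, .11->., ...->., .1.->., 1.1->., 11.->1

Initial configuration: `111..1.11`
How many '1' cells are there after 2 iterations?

iteration 1: 1111....1
iteration 2: 11111....
count of 1: 5

5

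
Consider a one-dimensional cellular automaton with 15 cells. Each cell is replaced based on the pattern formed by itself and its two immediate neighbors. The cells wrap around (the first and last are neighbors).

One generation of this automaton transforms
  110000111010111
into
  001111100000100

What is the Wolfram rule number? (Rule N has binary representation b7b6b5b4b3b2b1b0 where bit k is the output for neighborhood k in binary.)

27

position 0: 111 → 0  (bit 7 = 0)
position 1: 110 → 0  (bit 6 = 0)
position 9: 101 → 0  (bit 5 = 0)
position 2: 100 → 1  (bit 4 = 1)
position 6: 011 → 1  (bit 3 = 1)
position 10: 010 → 0  (bit 2 = 0)
position 5: 001 → 1  (bit 1 = 1)
position 3: 000 → 1  (bit 0 = 1)
bits b7..b0 = 00011011 = 27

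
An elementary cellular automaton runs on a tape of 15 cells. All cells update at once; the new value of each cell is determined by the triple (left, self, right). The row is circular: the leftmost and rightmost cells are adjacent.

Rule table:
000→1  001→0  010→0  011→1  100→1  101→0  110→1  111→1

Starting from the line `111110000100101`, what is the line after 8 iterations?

111111110010001
111111111001101
111111111101101
111111111101101  (fixed point — unchanged through iteration 8)

111111111101101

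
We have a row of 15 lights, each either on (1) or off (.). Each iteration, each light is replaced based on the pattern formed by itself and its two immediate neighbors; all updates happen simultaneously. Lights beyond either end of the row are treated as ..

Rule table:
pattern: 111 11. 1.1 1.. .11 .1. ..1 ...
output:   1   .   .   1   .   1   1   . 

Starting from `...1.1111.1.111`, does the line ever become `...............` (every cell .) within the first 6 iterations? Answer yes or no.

..11..11..1..1.
.1..11..1111111
1111..11.11111.
.11.11....111.1
1.....1..1.1..1
11...11111.1111
iteration 6 is 11...11111.1111, still not uniform .

no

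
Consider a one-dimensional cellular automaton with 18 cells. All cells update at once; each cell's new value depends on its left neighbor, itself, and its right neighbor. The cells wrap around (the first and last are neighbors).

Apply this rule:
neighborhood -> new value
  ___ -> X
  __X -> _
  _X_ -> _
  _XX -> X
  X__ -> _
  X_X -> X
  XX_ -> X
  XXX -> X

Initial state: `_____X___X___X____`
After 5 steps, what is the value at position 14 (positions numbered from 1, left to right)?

XXXX___X___X___XXX
XXXX_X___X___X_XXX
XXXXX__X___X__XXXX
XXXXX____X____XXXX
XXXXX_XX___XX_XXXX
position 14 holds _

_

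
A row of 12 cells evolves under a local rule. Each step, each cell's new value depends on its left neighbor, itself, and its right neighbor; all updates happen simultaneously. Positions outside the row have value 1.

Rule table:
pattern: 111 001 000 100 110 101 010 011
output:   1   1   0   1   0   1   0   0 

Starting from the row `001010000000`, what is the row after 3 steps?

110101000001
101010100010
010101010101

010101010101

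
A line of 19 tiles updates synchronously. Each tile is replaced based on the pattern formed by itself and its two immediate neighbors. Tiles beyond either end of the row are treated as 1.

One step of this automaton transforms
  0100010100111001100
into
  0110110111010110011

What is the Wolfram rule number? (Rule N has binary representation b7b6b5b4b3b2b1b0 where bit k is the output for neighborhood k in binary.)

position 11: 111 → 1  (bit 7 = 1)
position 12: 110 → 0  (bit 6 = 0)
position 0: 101 → 0  (bit 5 = 0)
position 2: 100 → 1  (bit 4 = 1)
position 10: 011 → 0  (bit 3 = 0)
position 1: 010 → 1  (bit 2 = 1)
position 4: 001 → 1  (bit 1 = 1)
position 3: 000 → 0  (bit 0 = 0)
bits b7..b0 = 10010110 = 150

150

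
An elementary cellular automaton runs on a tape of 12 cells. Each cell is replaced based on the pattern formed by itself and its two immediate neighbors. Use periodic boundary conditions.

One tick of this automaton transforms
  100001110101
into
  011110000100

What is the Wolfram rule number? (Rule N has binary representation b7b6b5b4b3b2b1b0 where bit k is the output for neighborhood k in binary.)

23

position 6: 111 → 0  (bit 7 = 0)
position 0: 110 → 0  (bit 6 = 0)
position 8: 101 → 0  (bit 5 = 0)
position 1: 100 → 1  (bit 4 = 1)
position 5: 011 → 0  (bit 3 = 0)
position 9: 010 → 1  (bit 2 = 1)
position 4: 001 → 1  (bit 1 = 1)
position 2: 000 → 1  (bit 0 = 1)
bits b7..b0 = 00010111 = 23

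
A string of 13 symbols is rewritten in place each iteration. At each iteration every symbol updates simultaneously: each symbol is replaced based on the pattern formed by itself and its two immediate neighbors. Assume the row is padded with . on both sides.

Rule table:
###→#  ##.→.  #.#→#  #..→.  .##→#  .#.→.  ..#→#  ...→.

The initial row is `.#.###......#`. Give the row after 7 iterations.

#.###......#.
.###......#..
###......#...
##......#....
#......#.....
......#......
.....#.......

.....#.......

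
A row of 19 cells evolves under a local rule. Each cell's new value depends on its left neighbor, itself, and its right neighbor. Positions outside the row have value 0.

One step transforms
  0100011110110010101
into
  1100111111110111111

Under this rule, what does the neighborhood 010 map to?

At position 1 the neighborhood is 010; the next row has 1 there.

1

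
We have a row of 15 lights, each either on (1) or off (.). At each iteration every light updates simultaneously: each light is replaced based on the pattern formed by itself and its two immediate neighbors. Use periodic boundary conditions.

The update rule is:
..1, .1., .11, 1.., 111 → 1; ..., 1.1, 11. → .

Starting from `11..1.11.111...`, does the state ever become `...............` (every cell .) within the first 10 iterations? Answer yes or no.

no

iteration 1: 1.111.1..11.1.1
iteration 2: ..11..1111..1.1
iteration 3: 111.11111.111.1
iteration 4: 11..1111..11..1
iteration 5: 1.11111.111.111
iteration 6: ..1111..11..111
iteration 7: 11111.111.1111.
iteration 8: 1111..11..111..
iteration 9: 111.111.1111.11
iteration 10: 11..11..111..11
iteration 10 is 11..11..111..11, still not uniform .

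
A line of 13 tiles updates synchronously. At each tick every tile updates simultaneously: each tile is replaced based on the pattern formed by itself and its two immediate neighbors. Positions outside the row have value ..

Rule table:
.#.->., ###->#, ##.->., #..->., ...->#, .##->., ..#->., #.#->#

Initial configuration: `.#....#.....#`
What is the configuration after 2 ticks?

##....#..#..#

...##...###..
##....#..#..#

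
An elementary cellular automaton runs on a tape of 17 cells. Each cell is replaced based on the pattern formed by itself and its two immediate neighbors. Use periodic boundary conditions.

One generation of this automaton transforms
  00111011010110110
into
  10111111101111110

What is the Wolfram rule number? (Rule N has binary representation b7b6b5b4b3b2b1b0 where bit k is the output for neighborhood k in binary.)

233

position 3: 111 → 1  (bit 7 = 1)
position 4: 110 → 1  (bit 6 = 1)
position 5: 101 → 1  (bit 5 = 1)
position 16: 100 → 0  (bit 4 = 0)
position 2: 011 → 1  (bit 3 = 1)
position 9: 010 → 0  (bit 2 = 0)
position 1: 001 → 0  (bit 1 = 0)
position 0: 000 → 1  (bit 0 = 1)
bits b7..b0 = 11101001 = 233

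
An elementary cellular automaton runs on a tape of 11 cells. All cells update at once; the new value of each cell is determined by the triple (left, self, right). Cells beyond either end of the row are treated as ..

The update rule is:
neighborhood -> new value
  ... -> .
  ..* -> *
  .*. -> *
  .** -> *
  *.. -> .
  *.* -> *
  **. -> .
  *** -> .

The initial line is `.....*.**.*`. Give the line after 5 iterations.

**...**....

....****.**
...**...**.
..**...**..
.**...**...
**...**....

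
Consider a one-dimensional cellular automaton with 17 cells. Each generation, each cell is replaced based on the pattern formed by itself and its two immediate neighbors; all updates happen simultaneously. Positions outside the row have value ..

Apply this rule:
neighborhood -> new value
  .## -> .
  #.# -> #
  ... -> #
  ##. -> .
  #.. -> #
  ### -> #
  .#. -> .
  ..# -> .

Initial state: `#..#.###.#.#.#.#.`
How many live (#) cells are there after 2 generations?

generation 1: .#..#.#.#.#.#.#.#
generation 2: ..#..#.#.#.#.#.#.
count of #: 7

7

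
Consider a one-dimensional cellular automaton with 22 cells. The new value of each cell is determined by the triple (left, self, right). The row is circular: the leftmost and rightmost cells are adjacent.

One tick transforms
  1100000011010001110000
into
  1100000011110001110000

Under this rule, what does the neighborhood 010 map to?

1

At position 11 the neighborhood is 010; the next row has 1 there.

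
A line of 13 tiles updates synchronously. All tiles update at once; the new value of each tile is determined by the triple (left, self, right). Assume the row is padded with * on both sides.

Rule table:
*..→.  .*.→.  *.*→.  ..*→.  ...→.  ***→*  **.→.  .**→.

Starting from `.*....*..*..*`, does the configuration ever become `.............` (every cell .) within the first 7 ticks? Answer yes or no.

.............
all cells are . at tick 1

yes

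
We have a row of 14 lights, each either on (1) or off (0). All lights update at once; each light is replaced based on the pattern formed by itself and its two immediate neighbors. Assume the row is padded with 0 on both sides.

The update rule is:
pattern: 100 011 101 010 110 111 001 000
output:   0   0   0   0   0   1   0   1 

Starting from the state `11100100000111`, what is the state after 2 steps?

01000001110010
00011100100000

00011100100000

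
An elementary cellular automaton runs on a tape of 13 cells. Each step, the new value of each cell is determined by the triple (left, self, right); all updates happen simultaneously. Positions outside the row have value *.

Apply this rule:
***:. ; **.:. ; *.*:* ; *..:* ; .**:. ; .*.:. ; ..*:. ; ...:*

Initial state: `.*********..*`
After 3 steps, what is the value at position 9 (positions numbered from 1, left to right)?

.

step 1: *.........*..
step 2: .********..*.
step 3: *........*..*
position 9 holds .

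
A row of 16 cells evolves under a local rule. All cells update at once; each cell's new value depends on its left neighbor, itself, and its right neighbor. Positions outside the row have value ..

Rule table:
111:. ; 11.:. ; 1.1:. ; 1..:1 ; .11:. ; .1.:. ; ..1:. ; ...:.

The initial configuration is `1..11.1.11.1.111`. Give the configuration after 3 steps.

.1..............
..1.............
...1............

...1............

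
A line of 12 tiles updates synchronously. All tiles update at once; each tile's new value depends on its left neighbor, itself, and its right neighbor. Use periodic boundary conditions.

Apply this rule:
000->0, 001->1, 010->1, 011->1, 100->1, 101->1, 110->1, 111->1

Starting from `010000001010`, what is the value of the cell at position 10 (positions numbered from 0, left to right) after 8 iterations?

iteration 1: 111000011111
iteration 2: 111100111111
iteration 3: 111111111111
iteration 4: 111111111111  (fixed point — unchanged through iteration 8)
position 10 holds 1

1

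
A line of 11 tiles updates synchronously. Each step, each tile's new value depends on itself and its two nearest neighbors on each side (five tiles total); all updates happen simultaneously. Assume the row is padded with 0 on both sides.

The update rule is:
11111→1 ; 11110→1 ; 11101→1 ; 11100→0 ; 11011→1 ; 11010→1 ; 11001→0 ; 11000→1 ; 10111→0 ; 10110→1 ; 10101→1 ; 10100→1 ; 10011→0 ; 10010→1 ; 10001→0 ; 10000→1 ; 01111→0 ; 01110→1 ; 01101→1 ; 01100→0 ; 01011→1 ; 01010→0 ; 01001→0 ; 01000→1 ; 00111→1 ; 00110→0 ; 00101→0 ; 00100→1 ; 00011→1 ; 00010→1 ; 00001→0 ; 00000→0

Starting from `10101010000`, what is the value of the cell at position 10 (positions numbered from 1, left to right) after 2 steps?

00101011100
01001101011
position 10 holds 1

1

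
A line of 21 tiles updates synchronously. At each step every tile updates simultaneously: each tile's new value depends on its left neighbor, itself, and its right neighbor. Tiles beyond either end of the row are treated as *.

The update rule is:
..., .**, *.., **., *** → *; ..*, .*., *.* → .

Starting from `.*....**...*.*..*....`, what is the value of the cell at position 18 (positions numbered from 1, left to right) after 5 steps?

*

step 1: ..***.****....*..***.
step 2: *.***.*******..*.***.
step 3: *.***.********...***.
step 4: *.***.**********.***.
step 5: *.***.**********.***.
position 18 holds *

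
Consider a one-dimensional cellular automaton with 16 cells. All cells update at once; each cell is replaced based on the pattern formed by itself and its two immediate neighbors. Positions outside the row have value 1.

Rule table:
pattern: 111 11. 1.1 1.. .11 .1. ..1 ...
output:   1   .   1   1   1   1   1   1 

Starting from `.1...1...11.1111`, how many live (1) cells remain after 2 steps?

step 1: 1111111111.11111
step 2: 111111111.111111
count of 1: 15

15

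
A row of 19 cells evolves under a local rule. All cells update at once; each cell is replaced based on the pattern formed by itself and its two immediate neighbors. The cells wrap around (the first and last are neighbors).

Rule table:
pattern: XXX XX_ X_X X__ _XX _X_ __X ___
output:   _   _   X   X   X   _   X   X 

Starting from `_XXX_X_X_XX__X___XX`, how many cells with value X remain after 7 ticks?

13

tick 1: XX__X_X_XX_XX_XXXX_
tick 2: X_XX_X_XX_XX_XX___X
tick 3: _XX_X_XX_XX_XX_XXXX
tick 4: XX_X_XX_XX_XX_XX___
tick 5: X_X_XX_XX_XX_XX_XXX
tick 6: _X_XX_XX_XX_XX_XX__
tick 7: X_XX_XX_XX_XX_XX_XX
count of X: 13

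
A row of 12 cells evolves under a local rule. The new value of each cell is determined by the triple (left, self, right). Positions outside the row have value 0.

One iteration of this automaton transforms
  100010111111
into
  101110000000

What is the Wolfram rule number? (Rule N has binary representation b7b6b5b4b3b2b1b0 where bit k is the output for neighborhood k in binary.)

7

position 7: 111 → 0  (bit 7 = 0)
position 11: 110 → 0  (bit 6 = 0)
position 5: 101 → 0  (bit 5 = 0)
position 1: 100 → 0  (bit 4 = 0)
position 6: 011 → 0  (bit 3 = 0)
position 0: 010 → 1  (bit 2 = 1)
position 3: 001 → 1  (bit 1 = 1)
position 2: 000 → 1  (bit 0 = 1)
bits b7..b0 = 00000111 = 7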